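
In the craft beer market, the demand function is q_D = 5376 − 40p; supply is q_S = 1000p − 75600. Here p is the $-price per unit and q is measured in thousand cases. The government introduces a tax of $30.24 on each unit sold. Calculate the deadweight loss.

$17585.72 thousand

In inverse form: demand p = 134.4 − 0.025q, supply p = 75.6 + 0.001q.
Competitive equilibrium: 134.4 − 0.025q = 75.6 + 0.001q → q* = 2261.5385, p* = 77.8615.
With the tax, the buyer price exceeds the seller price by 30.24: (134.4 − 0.025q) − (75.6 + 0.001q) = 30.24 → q' = 1098.4615.
Δq = 2261.5385 − 1098.4615 = 1163.077; the wedge equals the tax, 30.24.
The triangle = ½ × 1163.077 × 30.24 = $17585.72 thousand.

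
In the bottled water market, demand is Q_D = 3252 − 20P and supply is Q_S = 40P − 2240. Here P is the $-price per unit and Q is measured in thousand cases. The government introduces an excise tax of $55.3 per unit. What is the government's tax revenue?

In inverse form: demand P = 162.6 − 0.05Q, supply P = 56 + 0.025Q.
Competitive equilibrium: 162.6 − 0.05Q = 56 + 0.025Q → Q* = 1421.3333, P* = 91.5333.
With the tax, the buyer price exceeds the seller price by 55.3: (162.6 − 0.05Q) − (56 + 0.025Q) = 55.3 → Q' = 684.
Tax revenue = 55.3 × 684 = $37825.20 thousand.

$37825.20 thousand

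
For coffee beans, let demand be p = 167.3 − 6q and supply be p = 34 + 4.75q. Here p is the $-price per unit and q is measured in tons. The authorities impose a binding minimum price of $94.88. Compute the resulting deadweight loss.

Competitive equilibrium: 167.3 − 6q = 34 + 4.75q → q* = 12.4, p* = 92.9.
At the floor p = 94.88, quantity demanded = (167.3 − 94.88)/6 = 12.07.
Sellers' marginal cost at q' = 12.07: 34 + 4.75·12.07 = 91.3325.
Δq = 12.4 − 12.07 = 0.33; wedge = 94.88 − 91.3325 = 3.5475.
The triangle = ½ × 0.33 × 3.5475 = $0.59.

$0.59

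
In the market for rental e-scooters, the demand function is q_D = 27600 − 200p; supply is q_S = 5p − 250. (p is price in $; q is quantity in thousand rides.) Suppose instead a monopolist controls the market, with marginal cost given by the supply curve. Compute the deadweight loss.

$10.71 thousand

In inverse form: demand p = 138 − 0.005q, supply p = 50 + 0.2q.
Competitive equilibrium: 138 − 0.005q = 50 + 0.2q → q* = 429.2683, p* = 135.8537.
Marginal revenue: MR = 138 − 0.01q. Set MR = MC: 138 − 0.01q = 50 + 0.2q → q_m = 419.0476.
Price p_m = 138 − 0.005·419.0476 = 135.9048; MC(q_m) = 50 + 0.2·419.0476 = 133.8095.
Competitive q* = 429.2683, so Δq = 10.2207; wedge = 135.9048 − 133.8095 = 2.0953.
DWL = ½ × 10.2207 × 2.0953 = $10.71 thousand.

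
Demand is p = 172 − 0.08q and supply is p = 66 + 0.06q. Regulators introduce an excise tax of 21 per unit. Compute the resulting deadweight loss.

Competitive equilibrium: 172 − 0.08q = 66 + 0.06q → q* = 757.1429, p* = 111.4286.
With the tax, the buyer price exceeds the seller price by 21: (172 − 0.08q) − (66 + 0.06q) = 21 → q' = 607.1429.
Δq = 757.1429 − 607.1429 = 150; the wedge equals the tax, 21.
Deadweight loss = ½ × 150 × 21 = 1575.

1575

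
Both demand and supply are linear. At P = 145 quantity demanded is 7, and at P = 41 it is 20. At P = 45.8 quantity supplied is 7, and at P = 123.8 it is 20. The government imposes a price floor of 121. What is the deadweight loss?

116.85

Demand slope = (41 − 145)/(20 − 7) = −8, so P = 201 − 8Q.
Supply slope = (123.8 − 45.8)/(20 − 7) = 6, so P = 3.8 + 6Q.
Competitive equilibrium: 201 − 8Q = 3.8 + 6Q → Q* = 14.0857, P* = 88.3143.
At the floor P = 121, quantity demanded = (201 − 121)/8 = 10.
Sellers' marginal cost at Q' = 10: 3.8 + 6·10 = 63.8.
ΔQ = 14.0857 − 10 = 4.0857; wedge = 121 − 63.8 = 57.2.
Deadweight loss = ½ × 4.0857 × 57.2 = 116.85.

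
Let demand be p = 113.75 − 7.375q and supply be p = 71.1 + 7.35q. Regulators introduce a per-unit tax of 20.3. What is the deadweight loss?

13.99

Competitive equilibrium: 113.75 − 7.375q = 71.1 + 7.35q → q* = 2.8964, p* = 92.3888.
With the tax, the buyer price exceeds the seller price by 20.3: (113.75 − 7.375q) − (71.1 + 7.35q) = 20.3 → q' = 1.5178.
Δq = 2.8964 − 1.5178 = 1.3786; the wedge equals the tax, 20.3.
Welfare loss = ½ × 1.3786 × 20.3 = 13.99.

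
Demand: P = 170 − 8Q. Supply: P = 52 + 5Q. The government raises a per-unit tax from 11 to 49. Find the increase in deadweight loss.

Competitive equilibrium: 170 − 8Q = 52 + 5Q → Q* = 9.0769, P* = 97.3846.
For a per-unit tax t: ΔQ = t/13, so DWL = ½·t·(t/13) = t²/26.
At t = 11: DWL = 4.654. At t = 49: DWL = 92.346.
Increase = 92.346 − 4.654 = 87.69.

87.69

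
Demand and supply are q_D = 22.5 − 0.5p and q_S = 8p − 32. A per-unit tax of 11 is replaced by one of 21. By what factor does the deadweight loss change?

In inverse form: demand p = 45 − 2q, supply p = 4 + 0.125q.
Competitive equilibrium: 45 − 2q = 4 + 0.125q → q* = 19.2941, p* = 6.4118.
For a per-unit tax t: Δq = t/2.125, so DWL = ½·t·(t/2.125) = t²/4.25.
At t = 11: DWL = 28.471. At t = 21: DWL = 103.765.
Ratio = (21/11)² = 3.645.

3.645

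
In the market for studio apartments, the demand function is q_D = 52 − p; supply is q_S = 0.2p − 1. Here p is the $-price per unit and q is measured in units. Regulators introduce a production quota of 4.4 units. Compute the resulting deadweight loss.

$35.36

In inverse form: demand p = 52 − q, supply p = 5 + 5q.
Competitive equilibrium: 52 − q = 5 + 5q → q* = 7.8333, p* = 44.1667.
At q = 4.4: demand price = 52 − 1·4.4 = 47.6; supply price = 5 + 5·4.4 = 27.
Δq = 7.8333 − 4.4 = 3.4333; wedge = 47.6 − 27 = 20.6.
Welfare loss = ½ × 3.4333 × 20.6 = $35.36.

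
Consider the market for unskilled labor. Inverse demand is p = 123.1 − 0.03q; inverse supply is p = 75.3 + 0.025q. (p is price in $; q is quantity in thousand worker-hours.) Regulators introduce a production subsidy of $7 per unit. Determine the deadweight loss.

$445.45 thousand

Competitive equilibrium: 123.1 − 0.03q = 75.3 + 0.025q → q* = 869.0909, p* = 97.0273.
The subsidy lowers effective supply by 7: p = 68.3 + 0.025q.
New quantity: 123.1 − 0.03q = 68.3 + 0.025q → q' = 996.3636.
Overproduction Δq = 996.3636 − 869.0909 = 127.2727; wedge = subsidy = 7.
The triangle = ½ × 127.2727 × 7 = $445.45 thousand.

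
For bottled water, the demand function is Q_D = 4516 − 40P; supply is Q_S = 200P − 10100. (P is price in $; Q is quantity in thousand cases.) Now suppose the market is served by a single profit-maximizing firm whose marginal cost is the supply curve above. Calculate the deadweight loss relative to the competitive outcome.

$13408.26 thousand

In inverse form: demand P = 112.9 − 0.025Q, supply P = 50.5 + 0.005Q.
Competitive equilibrium: 112.9 − 0.025Q = 50.5 + 0.005Q → Q* = 2080, P* = 60.9.
Marginal revenue: MR = 112.9 − 0.05Q. Set MR = MC: 112.9 − 0.05Q = 50.5 + 0.005Q → Q_m = 1134.54545.
Price P_m = 112.9 − 0.025·1134.54545 = 84.53636; MC(Q_m) = 50.5 + 0.005·1134.54545 = 56.17273.
Competitive Q* = 2080, so ΔQ = 945.45455; wedge = 84.53636 − 56.17273 = 28.36363.
DWL = ½ × 945.45455 × 28.36363 = $13408.26 thousand.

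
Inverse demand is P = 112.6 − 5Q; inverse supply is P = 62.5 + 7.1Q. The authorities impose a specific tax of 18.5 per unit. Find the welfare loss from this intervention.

14.14

Competitive equilibrium: 112.6 − 5Q = 62.5 + 7.1Q → Q* = 4.1405, P* = 91.8975.
With the tax, the buyer price exceeds the seller price by 18.5: (112.6 − 5Q) − (62.5 + 7.1Q) = 18.5 → Q' = 2.6116.
ΔQ = 4.1405 − 2.6116 = 1.5289; the wedge equals the tax, 18.5.
Welfare loss = ½ × 1.5289 × 18.5 = 14.14.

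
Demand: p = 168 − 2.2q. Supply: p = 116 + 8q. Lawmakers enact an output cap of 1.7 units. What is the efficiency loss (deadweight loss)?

Competitive equilibrium: 168 − 2.2q = 116 + 8q → q* = 5.098, p* = 156.7843.
At q = 1.7: demand price = 168 − 2.2·1.7 = 164.26; supply price = 116 + 8·1.7 = 129.6.
Δq = 5.098 − 1.7 = 3.398; wedge = 164.26 − 129.6 = 34.66.
Deadweight loss = ½ × 3.398 × 34.66 = 58.89.

58.89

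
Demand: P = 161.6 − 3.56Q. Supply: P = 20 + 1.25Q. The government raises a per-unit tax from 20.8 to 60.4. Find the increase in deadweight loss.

334.25

Competitive equilibrium: 161.6 − 3.56Q = 20 + 1.25Q → Q* = 29.4387, P* = 56.7983.
For a per-unit tax t: ΔQ = t/4.81, so DWL = ½·t·(t/4.81) = t²/9.62.
At t = 20.8: DWL = 44.973. At t = 60.4: DWL = 379.227.
Increase = 379.227 − 44.973 = 334.25.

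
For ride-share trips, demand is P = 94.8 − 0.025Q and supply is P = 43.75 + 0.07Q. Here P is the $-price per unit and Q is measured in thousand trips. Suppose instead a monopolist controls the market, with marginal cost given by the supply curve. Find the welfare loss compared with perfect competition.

Competitive equilibrium: 94.8 − 0.025Q = 43.75 + 0.07Q → Q* = 537.3684, P* = 81.3658.
Marginal revenue: MR = 94.8 − 0.05Q. Set MR = MC: 94.8 − 0.05Q = 43.75 + 0.07Q → Q_m = 425.4167.
Price P_m = 94.8 − 0.025·425.4167 = 84.1646; MC(Q_m) = 43.75 + 0.07·425.4167 = 73.5292.
Competitive Q* = 537.3684, so ΔQ = 111.9517; wedge = 84.1646 − 73.5292 = 10.6354.
Deadweight loss = ½ × 111.9517 × 10.6354 = $595.33 thousand.

$595.33 thousand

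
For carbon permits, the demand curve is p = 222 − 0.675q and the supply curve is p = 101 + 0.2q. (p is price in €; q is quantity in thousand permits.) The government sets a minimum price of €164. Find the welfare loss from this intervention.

Competitive equilibrium: 222 − 0.675q = 101 + 0.2q → q* = 138.2857, p* = 128.6571.
At the floor p = 164, quantity demanded = (222 − 164)/0.675 = 85.9259.
Sellers' marginal cost at q' = 85.9259: 101 + 0.2·85.9259 = 118.1852.
Δq = 138.2857 − 85.9259 = 52.3598; wedge = 164 − 118.1852 = 45.8148.
DWL = ½ × 52.3598 × 45.8148 = €1199.43 thousand.

€1199.43 thousand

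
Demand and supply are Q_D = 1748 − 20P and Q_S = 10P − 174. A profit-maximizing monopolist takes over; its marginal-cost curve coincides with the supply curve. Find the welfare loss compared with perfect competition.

1020.83

In inverse form: demand P = 87.4 − 0.05Q, supply P = 17.4 + 0.1Q.
Competitive equilibrium: 87.4 − 0.05Q = 17.4 + 0.1Q → Q* = 466.6667, P* = 64.0667.
Marginal revenue: MR = 87.4 − 0.1Q. Set MR = MC: 87.4 − 0.1Q = 17.4 + 0.1Q → Q_m = 350.
Price P_m = 87.4 − 0.05·350 = 69.9; MC(Q_m) = 17.4 + 0.1·350 = 52.4.
Competitive Q* = 466.6667, so ΔQ = 116.6667; wedge = 69.9 − 52.4 = 17.5.
The triangle = ½ × 116.6667 × 17.5 = 1020.83.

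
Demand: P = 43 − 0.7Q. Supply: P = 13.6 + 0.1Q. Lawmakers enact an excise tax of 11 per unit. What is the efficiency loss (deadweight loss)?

75.625

Competitive equilibrium: 43 − 0.7Q = 13.6 + 0.1Q → Q* = 36.75, P* = 17.275.
With the tax, the buyer price exceeds the seller price by 11: (43 − 0.7Q) − (13.6 + 0.1Q) = 11 → Q' = 23.
ΔQ = 36.75 − 23 = 13.75; the wedge equals the tax, 11.
DWL = ½ × 13.75 × 11 = 75.625.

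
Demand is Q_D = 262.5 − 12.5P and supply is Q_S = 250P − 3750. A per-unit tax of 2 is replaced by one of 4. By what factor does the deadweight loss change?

In inverse form: demand P = 21 − 0.08Q, supply P = 15 + 0.004Q.
Competitive equilibrium: 21 − 0.08Q = 15 + 0.004Q → Q* = 71.4286, P* = 15.2857.
For a per-unit tax t: ΔQ = t/0.084, so DWL = ½·t·(t/0.084) = t²/0.168.
At t = 2: DWL = 23.810. At t = 4: DWL = 95.238.
Ratio = (4/2)² = 4.

4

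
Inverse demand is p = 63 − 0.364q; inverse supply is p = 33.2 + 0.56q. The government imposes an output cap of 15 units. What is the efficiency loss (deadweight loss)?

137.49

Competitive equilibrium: 63 − 0.364q = 33.2 + 0.56q → q* = 32.2511, p* = 51.2606.
At q = 15: demand price = 63 − 0.364·15 = 57.54; supply price = 33.2 + 0.56·15 = 41.6.
Δq = 32.2511 − 15 = 17.2511; wedge = 57.54 − 41.6 = 15.94.
Welfare loss = ½ × 17.2511 × 15.94 = 137.49.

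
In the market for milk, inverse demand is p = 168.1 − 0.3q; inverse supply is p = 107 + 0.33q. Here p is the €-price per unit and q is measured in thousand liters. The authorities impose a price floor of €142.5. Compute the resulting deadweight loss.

€42.76 thousand

Competitive equilibrium: 168.1 − 0.3q = 107 + 0.33q → q* = 96.9841, p* = 139.0048.
At the floor p = 142.5, quantity demanded = (168.1 − 142.5)/0.3 = 85.3333.
Sellers' marginal cost at q' = 85.3333: 107 + 0.33·85.3333 = 135.16.
Δq = 96.9841 − 85.3333 = 11.6508; wedge = 142.5 − 135.16 = 7.34.
Welfare loss = ½ × 11.6508 × 7.34 = €42.76 thousand.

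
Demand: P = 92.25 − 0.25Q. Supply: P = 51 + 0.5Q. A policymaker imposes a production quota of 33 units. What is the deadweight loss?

181.50

Competitive equilibrium: 92.25 − 0.25Q = 51 + 0.5Q → Q* = 55, P* = 78.5.
At Q = 33: demand price = 92.25 − 0.25·33 = 84; supply price = 51 + 0.5·33 = 67.5.
ΔQ = 55 − 33 = 22; wedge = 84 − 67.5 = 16.5.
Welfare loss = ½ × 22 × 16.5 = 181.50.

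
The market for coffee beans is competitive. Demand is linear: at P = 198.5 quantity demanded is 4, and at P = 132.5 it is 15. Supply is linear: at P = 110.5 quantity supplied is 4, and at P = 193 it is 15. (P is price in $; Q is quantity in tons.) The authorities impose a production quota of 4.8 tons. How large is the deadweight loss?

$220.73

Demand slope = (132.5 − 198.5)/(15 − 4) = −6, so P = 222.5 − 6Q.
Supply slope = (193 − 110.5)/(15 − 4) = 7.5, so P = 80.5 + 7.5Q.
Competitive equilibrium: 222.5 − 6Q = 80.5 + 7.5Q → Q* = 10.5185, P* = 159.3889.
At Q = 4.8: demand price = 222.5 − 6·4.8 = 193.7; supply price = 80.5 + 7.5·4.8 = 116.5.
ΔQ = 10.5185 − 4.8 = 5.7185; wedge = 193.7 − 116.5 = 77.2.
Deadweight loss = ½ × 5.7185 × 77.2 = $220.73.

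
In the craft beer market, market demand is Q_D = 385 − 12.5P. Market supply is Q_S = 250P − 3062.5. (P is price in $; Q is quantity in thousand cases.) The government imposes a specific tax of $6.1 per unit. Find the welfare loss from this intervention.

In inverse form: demand P = 30.8 − 0.08Q, supply P = 12.25 + 0.004Q.
Competitive equilibrium: 30.8 − 0.08Q = 12.25 + 0.004Q → Q* = 220.8333, P* = 13.1333.
With the tax, the buyer price exceeds the seller price by 6.1: (30.8 − 0.08Q) − (12.25 + 0.004Q) = 6.1 → Q' = 148.2143.
ΔQ = 220.8333 − 148.2143 = 72.619; the wedge equals the tax, 6.1.
The triangle = ½ × 72.619 × 6.1 = $221.49 thousand.

$221.49 thousand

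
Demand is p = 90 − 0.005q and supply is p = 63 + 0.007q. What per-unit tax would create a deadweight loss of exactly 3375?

Competitive equilibrium: 90 − 0.005q = 63 + 0.007q → q* = 2250, p* = 78.75.
A tax t gives Δq = t/0.012 and wedge t, so DWL = t²/0.024.
t²/0.024 = 3375 → t² = 81 → t = 9.

9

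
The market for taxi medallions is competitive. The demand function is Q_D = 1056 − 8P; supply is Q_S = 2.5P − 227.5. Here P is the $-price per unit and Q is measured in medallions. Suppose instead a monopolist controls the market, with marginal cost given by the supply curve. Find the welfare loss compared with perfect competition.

$59.21

In inverse form: demand P = 132 − 0.125Q, supply P = 91 + 0.4Q.
Competitive equilibrium: 132 − 0.125Q = 91 + 0.4Q → Q* = 78.0952, P* = 122.2381.
Marginal revenue: MR = 132 − 0.25Q. Set MR = MC: 132 − 0.25Q = 91 + 0.4Q → Q_m = 63.0769.
Price P_m = 132 − 0.125·63.0769 = 124.1154; MC(Q_m) = 91 + 0.4·63.0769 = 116.2308.
Competitive Q* = 78.0952, so ΔQ = 15.0183; wedge = 124.1154 − 116.2308 = 7.8846.
DWL = ½ × 15.0183 × 7.8846 = $59.21.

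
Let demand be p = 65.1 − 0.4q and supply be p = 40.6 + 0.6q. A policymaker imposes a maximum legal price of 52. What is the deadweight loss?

15.125

Competitive equilibrium: 65.1 − 0.4q = 40.6 + 0.6q → q* = 24.5, p* = 55.3.
At the ceiling p = 52, quantity supplied = (52 − 40.6)/0.6 = 19.
Willingness to pay at q' = 19: 65.1 − 0.4·19 = 57.5.
Δq = 24.5 − 19 = 5.5; wedge = 57.5 − 52 = 5.5.
Welfare loss = ½ × 5.5 × 5.5 = 15.125.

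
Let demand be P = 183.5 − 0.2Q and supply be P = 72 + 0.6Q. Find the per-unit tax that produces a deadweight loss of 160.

16

Competitive equilibrium: 183.5 − 0.2Q = 72 + 0.6Q → Q* = 139.375, P* = 155.625.
A tax t gives ΔQ = t/0.8 and wedge t, so DWL = t²/1.6.
t²/1.6 = 160 → t² = 256 → t = 16.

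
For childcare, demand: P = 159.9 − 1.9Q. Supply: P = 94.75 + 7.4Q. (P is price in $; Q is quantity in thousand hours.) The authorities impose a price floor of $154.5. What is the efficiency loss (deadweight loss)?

$80.60 thousand

Competitive equilibrium: 159.9 − 1.9Q = 94.75 + 7.4Q → Q* = 7.0054, P* = 146.5898.
At the floor P = 154.5, quantity demanded = (159.9 − 154.5)/1.9 = 2.8421.
Sellers' marginal cost at Q' = 2.8421: 94.75 + 7.4·2.8421 = 115.7815.
ΔQ = 7.0054 − 2.8421 = 4.1633; wedge = 154.5 − 115.7815 = 38.7185.
Deadweight loss = ½ × 4.1633 × 38.7185 = $80.60 thousand.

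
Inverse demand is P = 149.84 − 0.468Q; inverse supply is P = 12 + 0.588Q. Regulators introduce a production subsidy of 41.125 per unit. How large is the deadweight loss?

Competitive equilibrium: 149.84 − 0.468Q = 12 + 0.588Q → Q* = 130.5303, P* = 88.7518.
The subsidy lowers effective supply by 41.125: P = 0.588Q − 29.125.
New quantity: 149.84 − 0.468Q = 0.588Q − 29.125 → Q' = 169.4744.
Overproduction ΔQ = 169.4744 − 130.5303 = 38.9441; wedge = subsidy = 41.125.
Deadweight loss = ½ × 38.9441 × 41.125 = 800.79.

800.79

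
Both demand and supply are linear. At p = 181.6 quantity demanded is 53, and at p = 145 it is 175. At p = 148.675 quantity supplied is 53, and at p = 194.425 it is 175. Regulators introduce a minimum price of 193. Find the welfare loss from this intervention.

2541.50

Demand slope = (145 − 181.6)/(175 − 53) = −0.3, so p = 197.5 − 0.3q.
Supply slope = (194.425 − 148.675)/(175 − 53) = 0.375, so p = 128.8 + 0.375q.
Competitive equilibrium: 197.5 − 0.3q = 128.8 + 0.375q → q* = 101.7778, p* = 166.9667.
At the floor p = 193, quantity demanded = (197.5 − 193)/0.3 = 15.
Sellers' marginal cost at q' = 15: 128.8 + 0.375·15 = 134.425.
Δq = 101.7778 − 15 = 86.7778; wedge = 193 − 134.425 = 58.575.
The triangle = ½ × 86.7778 × 58.575 = 2541.50.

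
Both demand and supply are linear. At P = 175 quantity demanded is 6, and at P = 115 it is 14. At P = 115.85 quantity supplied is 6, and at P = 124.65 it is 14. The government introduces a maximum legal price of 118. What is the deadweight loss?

Demand slope = (115 − 175)/(14 − 6) = −7.5, so P = 220 − 7.5Q.
Supply slope = (124.65 − 115.85)/(14 − 6) = 1.1, so P = 109.25 + 1.1Q.
Competitive equilibrium: 220 − 7.5Q = 109.25 + 1.1Q → Q* = 12.8779, P* = 123.4157.
At the ceiling P = 118, quantity supplied = (118 − 109.25)/1.1 = 7.9545.
Willingness to pay at Q' = 7.9545: 220 − 7.5·7.9545 = 160.3413.
ΔQ = 12.8779 − 7.9545 = 4.9234; wedge = 160.3413 − 118 = 42.3413.
The triangle = ½ × 4.9234 × 42.3413 = 104.23.

104.23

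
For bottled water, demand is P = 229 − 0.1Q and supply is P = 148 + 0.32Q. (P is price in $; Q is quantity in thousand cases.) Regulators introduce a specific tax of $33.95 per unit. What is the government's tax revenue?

$3803.21 thousand

Competitive equilibrium: 229 − 0.1Q = 148 + 0.32Q → Q* = 192.8571, P* = 209.7143.
With the tax, the buyer price exceeds the seller price by 33.95: (229 − 0.1Q) − (148 + 0.32Q) = 33.95 → Q' = 112.0238.
Tax revenue = 33.95 × 112.0238 = $3803.21 thousand.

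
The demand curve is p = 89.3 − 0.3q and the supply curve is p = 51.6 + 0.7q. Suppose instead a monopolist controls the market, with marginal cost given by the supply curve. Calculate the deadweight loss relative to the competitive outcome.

37.845

Competitive equilibrium: 89.3 − 0.3q = 51.6 + 0.7q → q* = 37.7, p* = 77.99.
Marginal revenue: MR = 89.3 − 0.6q. Set MR = MC: 89.3 − 0.6q = 51.6 + 0.7q → q_m = 29.
Price p_m = 89.3 − 0.3·29 = 80.6; MC(q_m) = 51.6 + 0.7·29 = 71.9.
Competitive q* = 37.7, so Δq = 8.7; wedge = 80.6 − 71.9 = 8.7.
Deadweight loss = ½ × 8.7 × 8.7 = 37.845.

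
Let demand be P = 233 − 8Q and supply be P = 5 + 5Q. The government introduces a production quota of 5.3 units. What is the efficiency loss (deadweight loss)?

973.57

Competitive equilibrium: 233 − 8Q = 5 + 5Q → Q* = 17.5385, P* = 92.6923.
At Q = 5.3: demand price = 233 − 8·5.3 = 190.6; supply price = 5 + 5·5.3 = 31.5.
ΔQ = 17.5385 − 5.3 = 12.2385; wedge = 190.6 − 31.5 = 159.1.
DWL = ½ × 12.2385 × 159.1 = 973.57.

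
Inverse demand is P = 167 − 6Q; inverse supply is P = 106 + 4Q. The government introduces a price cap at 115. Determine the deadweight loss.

74.11

Competitive equilibrium: 167 − 6Q = 106 + 4Q → Q* = 6.1, P* = 130.4.
At the ceiling P = 115, quantity supplied = (115 − 106)/4 = 2.25.
Willingness to pay at Q' = 2.25: 167 − 6·2.25 = 153.5.
ΔQ = 6.1 − 2.25 = 3.85; wedge = 153.5 − 115 = 38.5.
Deadweight loss = ½ × 3.85 × 38.5 = 74.11.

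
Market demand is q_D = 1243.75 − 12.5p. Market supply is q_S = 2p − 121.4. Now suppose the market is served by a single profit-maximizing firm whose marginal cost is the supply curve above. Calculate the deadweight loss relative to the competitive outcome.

19.07

In inverse form: demand p = 99.5 − 0.08q, supply p = 60.7 + 0.5q.
Competitive equilibrium: 99.5 − 0.08q = 60.7 + 0.5q → q* = 66.8966, p* = 94.1483.
Marginal revenue: MR = 99.5 − 0.16q. Set MR = MC: 99.5 − 0.16q = 60.7 + 0.5q → q_m = 58.7879.
Price p_m = 99.5 − 0.08·58.7879 = 94.797; MC(q_m) = 60.7 + 0.5·58.7879 = 90.094.
Competitive q* = 66.8966, so Δq = 8.1087; wedge = 94.797 − 90.094 = 4.703.
Deadweight loss = ½ × 8.1087 × 4.703 = 19.07.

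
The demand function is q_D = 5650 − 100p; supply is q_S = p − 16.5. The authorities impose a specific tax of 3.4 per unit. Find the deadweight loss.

In inverse form: demand p = 56.5 − 0.01q, supply p = 16.5 + q.
Competitive equilibrium: 56.5 − 0.01q = 16.5 + q → q* = 39.604, p* = 56.104.
With the tax, the buyer price exceeds the seller price by 3.4: (56.5 − 0.01q) − (16.5 + q) = 3.4 → q' = 36.2376.
Δq = 39.604 − 36.2376 = 3.3664; the wedge equals the tax, 3.4.
The triangle = ½ × 3.3664 × 3.4 = 5.72.

5.72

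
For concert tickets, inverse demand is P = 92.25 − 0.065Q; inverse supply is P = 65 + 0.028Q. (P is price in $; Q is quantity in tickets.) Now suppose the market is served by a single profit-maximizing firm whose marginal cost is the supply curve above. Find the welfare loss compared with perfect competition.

Competitive equilibrium: 92.25 − 0.065Q = 65 + 0.028Q → Q* = 293.0108, P* = 73.2043.
Marginal revenue: MR = 92.25 − 0.13Q. Set MR = MC: 92.25 − 0.13Q = 65 + 0.028Q → Q_m = 172.4684.
Price P_m = 92.25 − 0.065·172.4684 = 81.0396; MC(Q_m) = 65 + 0.028·172.4684 = 69.8291.
Competitive Q* = 293.0108, so ΔQ = 120.5424; wedge = 81.0396 − 69.8291 = 11.2105.
Welfare loss = ½ × 120.5424 × 11.2105 = $675.67.

$675.67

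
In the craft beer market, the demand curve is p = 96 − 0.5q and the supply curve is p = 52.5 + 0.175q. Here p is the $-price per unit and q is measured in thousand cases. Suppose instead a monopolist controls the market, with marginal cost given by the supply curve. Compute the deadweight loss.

$253.81 thousand

Competitive equilibrium: 96 − 0.5q = 52.5 + 0.175q → q* = 64.4444, p* = 63.7778.
Marginal revenue: MR = 96 − q. Set MR = MC: 96 − q = 52.5 + 0.175q → q_m = 37.0213.
Price p_m = 96 − 0.5·37.0213 = 77.4894; MC(q_m) = 52.5 + 0.175·37.0213 = 58.9787.
Competitive q* = 64.4444, so Δq = 27.4231; wedge = 77.4894 − 58.9787 = 18.5107.
DWL = ½ × 27.4231 × 18.5107 = $253.81 thousand.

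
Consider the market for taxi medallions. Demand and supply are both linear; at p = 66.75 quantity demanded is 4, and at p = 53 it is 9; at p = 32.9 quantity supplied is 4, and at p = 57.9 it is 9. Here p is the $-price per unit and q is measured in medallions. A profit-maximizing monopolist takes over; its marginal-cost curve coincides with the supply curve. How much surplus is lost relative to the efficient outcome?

$18.61

Demand slope = (53 − 66.75)/(9 − 4) = −2.75, so p = 77.75 − 2.75q.
Supply slope = (57.9 − 32.9)/(9 − 4) = 5, so p = 12.9 + 5q.
Competitive equilibrium: 77.75 − 2.75q = 12.9 + 5q → q* = 8.3677, p* = 54.7387.
Marginal revenue: MR = 77.75 − 5.5q. Set MR = MC: 77.75 − 5.5q = 12.9 + 5q → q_m = 6.1762.
Price p_m = 77.75 − 2.75·6.1762 = 60.7655; MC(q_m) = 12.9 + 5·6.1762 = 43.781.
Competitive q* = 8.3677, so Δq = 2.1915; wedge = 60.7655 − 43.781 = 16.9845.
The triangle = ½ × 2.1915 × 16.9845 = $18.61.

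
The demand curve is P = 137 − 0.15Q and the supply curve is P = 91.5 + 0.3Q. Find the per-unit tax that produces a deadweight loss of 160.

Competitive equilibrium: 137 − 0.15Q = 91.5 + 0.3Q → Q* = 101.1111, P* = 121.8333.
A tax t gives ΔQ = t/0.45 and wedge t, so DWL = t²/0.9.
t²/0.9 = 160 → t² = 144 → t = 12.

12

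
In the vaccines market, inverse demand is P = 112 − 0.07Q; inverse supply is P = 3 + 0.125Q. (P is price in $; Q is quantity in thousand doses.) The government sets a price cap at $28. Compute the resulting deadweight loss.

Competitive equilibrium: 112 − 0.07Q = 3 + 0.125Q → Q* = 558.9744, P* = 72.8718.
At the ceiling P = 28, quantity supplied = (28 − 3)/0.125 = 200.
Willingness to pay at Q' = 200: 112 − 0.07·200 = 98.
ΔQ = 558.9744 − 200 = 358.9744; wedge = 98 − 28 = 70.
The triangle = ½ × 358.9744 × 70 = $12564.10 thousand.

$12564.10 thousand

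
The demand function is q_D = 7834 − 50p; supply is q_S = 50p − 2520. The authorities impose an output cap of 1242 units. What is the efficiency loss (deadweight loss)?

40044.50

In inverse form: demand p = 156.68 − 0.02q, supply p = 50.4 + 0.02q.
Competitive equilibrium: 156.68 − 0.02q = 50.4 + 0.02q → q* = 2657, p* = 103.54.
At q = 1242: demand price = 156.68 − 0.02·1242 = 131.84; supply price = 50.4 + 0.02·1242 = 75.24.
Δq = 2657 − 1242 = 1415; wedge = 131.84 − 75.24 = 56.6.
Deadweight loss = ½ × 1415 × 56.6 = 40044.50.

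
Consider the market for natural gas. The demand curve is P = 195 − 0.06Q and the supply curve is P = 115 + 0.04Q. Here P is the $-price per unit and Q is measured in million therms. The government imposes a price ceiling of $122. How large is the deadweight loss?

Competitive equilibrium: 195 − 0.06Q = 115 + 0.04Q → Q* = 800, P* = 147.
At the ceiling P = 122, quantity supplied = (122 − 115)/0.04 = 175.
Willingness to pay at Q' = 175: 195 − 0.06·175 = 184.5.
ΔQ = 800 − 175 = 625; wedge = 184.5 − 122 = 62.5.
Deadweight loss = ½ × 625 × 62.5 = $19531.25 million.

$19531.25 million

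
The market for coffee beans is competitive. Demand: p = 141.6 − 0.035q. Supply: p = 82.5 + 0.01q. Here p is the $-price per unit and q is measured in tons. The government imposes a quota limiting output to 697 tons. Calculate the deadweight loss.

$8547

Competitive equilibrium: 141.6 − 0.035q = 82.5 + 0.01q → q* = 1313.3333, p* = 95.6333.
At q = 697: demand price = 141.6 − 0.035·697 = 117.205; supply price = 82.5 + 0.01·697 = 89.47.
Δq = 1313.3333 − 697 = 616.3333; wedge = 117.205 − 89.47 = 27.735.
The triangle = ½ × 616.3333 × 27.735 = $8547.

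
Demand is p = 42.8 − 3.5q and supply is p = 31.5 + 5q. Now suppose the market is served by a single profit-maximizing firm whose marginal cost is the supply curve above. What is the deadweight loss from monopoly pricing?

Competitive equilibrium: 42.8 − 3.5q = 31.5 + 5q → q* = 1.3294, p* = 38.1471.
Marginal revenue: MR = 42.8 − 7q. Set MR = MC: 42.8 − 7q = 31.5 + 5q → q_m = 0.9417.
Price p_m = 42.8 − 3.5·0.9417 = 39.5041; MC(q_m) = 31.5 + 5·0.9417 = 36.2085.
Competitive q* = 1.3294, so Δq = 0.3877; wedge = 39.5041 − 36.2085 = 3.2956.
The triangle = ½ × 0.3877 × 3.2956 = 0.64.

0.64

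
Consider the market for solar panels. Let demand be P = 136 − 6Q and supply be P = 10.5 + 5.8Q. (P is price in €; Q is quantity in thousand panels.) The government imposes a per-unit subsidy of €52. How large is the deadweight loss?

Competitive equilibrium: 136 − 6Q = 10.5 + 5.8Q → Q* = 10.6356, P* = 72.1864.
The subsidy lowers effective supply by 52: P = 5.8Q − 41.5.
New quantity: 136 − 6Q = 5.8Q − 41.5 → Q' = 15.0424.
Overproduction ΔQ = 15.0424 − 10.6356 = 4.4068; wedge = subsidy = 52.
Welfare loss = ½ × 4.4068 × 52 = €114.58 thousand.

€114.58 thousand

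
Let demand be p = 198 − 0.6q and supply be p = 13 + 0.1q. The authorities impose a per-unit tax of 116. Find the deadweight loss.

9611.43

Competitive equilibrium: 198 − 0.6q = 13 + 0.1q → q* = 264.2857, p* = 39.4286.
With the tax, the buyer price exceeds the seller price by 116: (198 − 0.6q) − (13 + 0.1q) = 116 → q' = 98.5714.
Δq = 264.2857 − 98.5714 = 165.7143; the wedge equals the tax, 116.
Deadweight loss = ½ × 165.7143 × 116 = 9611.43.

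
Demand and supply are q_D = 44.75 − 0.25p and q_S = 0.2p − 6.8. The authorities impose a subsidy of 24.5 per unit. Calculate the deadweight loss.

In inverse form: demand p = 179 − 4q, supply p = 34 + 5q.
Competitive equilibrium: 179 − 4q = 34 + 5q → q* = 16.1111, p* = 114.5556.
The subsidy lowers effective supply by 24.5: p = 9.5 + 5q.
New quantity: 179 − 4q = 9.5 + 5q → q' = 18.8333.
Overproduction Δq = 18.8333 − 16.1111 = 2.7222; wedge = subsidy = 24.5.
DWL = ½ × 2.7222 × 24.5 = 33.35.

33.35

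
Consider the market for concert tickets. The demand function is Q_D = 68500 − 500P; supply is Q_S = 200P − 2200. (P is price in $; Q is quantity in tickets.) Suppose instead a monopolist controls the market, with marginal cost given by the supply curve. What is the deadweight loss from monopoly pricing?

$56000

In inverse form: demand P = 137 − 0.002Q, supply P = 11 + 0.005Q.
Competitive equilibrium: 137 − 0.002Q = 11 + 0.005Q → Q* = 18000, P* = 101.
Marginal revenue: MR = 137 − 0.004Q. Set MR = MC: 137 − 0.004Q = 11 + 0.005Q → Q_m = 14000.
Price P_m = 137 − 0.002·14000 = 109; MC(Q_m) = 11 + 0.005·14000 = 81.
Competitive Q* = 18000, so ΔQ = 4000; wedge = 109 − 81 = 28.
The triangle = ½ × 4000 × 28 = $56000.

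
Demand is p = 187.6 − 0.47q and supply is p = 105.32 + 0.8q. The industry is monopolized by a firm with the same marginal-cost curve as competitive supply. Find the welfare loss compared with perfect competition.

Competitive equilibrium: 187.6 − 0.47q = 105.32 + 0.8q → q* = 64.7874, p* = 157.1499.
Marginal revenue: MR = 187.6 − 0.94q. Set MR = MC: 187.6 − 0.94q = 105.32 + 0.8q → q_m = 47.2874.
Price p_m = 187.6 − 0.47·47.2874 = 165.3749; MC(q_m) = 105.32 + 0.8·47.2874 = 143.1499.
Competitive q* = 64.7874, so Δq = 17.5; wedge = 165.3749 − 143.1499 = 22.225.
DWL = ½ × 17.5 × 22.225 = 194.47.

194.47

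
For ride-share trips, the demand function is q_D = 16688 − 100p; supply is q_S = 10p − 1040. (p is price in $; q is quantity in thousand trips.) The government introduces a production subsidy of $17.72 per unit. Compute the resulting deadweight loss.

In inverse form: demand p = 166.88 − 0.01q, supply p = 104 + 0.1q.
Competitive equilibrium: 166.88 − 0.01q = 104 + 0.1q → q* = 571.6364, p* = 161.1636.
The subsidy lowers effective supply by 17.72: p = 86.28 + 0.1q.
New quantity: 166.88 − 0.01q = 86.28 + 0.1q → q' = 732.7273.
Overproduction Δq = 732.7273 − 571.6364 = 161.0909; wedge = subsidy = 17.72.
DWL = ½ × 161.0909 × 17.72 = $1427.27 thousand.

$1427.27 thousand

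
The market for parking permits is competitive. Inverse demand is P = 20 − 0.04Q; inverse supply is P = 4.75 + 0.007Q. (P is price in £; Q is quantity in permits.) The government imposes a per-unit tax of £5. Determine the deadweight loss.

Competitive equilibrium: 20 − 0.04Q = 4.75 + 0.007Q → Q* = 324.4681, P* = 7.0213.
With the tax, the buyer price exceeds the seller price by 5: (20 − 0.04Q) − (4.75 + 0.007Q) = 5 → Q' = 218.0851.
ΔQ = 324.4681 − 218.0851 = 106.383; the wedge equals the tax, 5.
Welfare loss = ½ × 106.383 × 5 = £265.96.

£265.96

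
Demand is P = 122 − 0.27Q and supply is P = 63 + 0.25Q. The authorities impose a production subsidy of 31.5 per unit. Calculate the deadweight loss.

954.09

Competitive equilibrium: 122 − 0.27Q = 63 + 0.25Q → Q* = 113.4615, P* = 91.3654.
The subsidy lowers effective supply by 31.5: P = 31.5 + 0.25Q.
New quantity: 122 − 0.27Q = 31.5 + 0.25Q → Q' = 174.0385.
Overproduction ΔQ = 174.0385 − 113.4615 = 60.577; wedge = subsidy = 31.5.
The triangle = ½ × 60.577 × 31.5 = 954.09.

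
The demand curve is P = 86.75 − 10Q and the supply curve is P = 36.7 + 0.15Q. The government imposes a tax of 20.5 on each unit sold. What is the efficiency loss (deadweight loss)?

Competitive equilibrium: 86.75 − 10Q = 36.7 + 0.15Q → Q* = 4.931, P* = 37.4397.
With the tax, the buyer price exceeds the seller price by 20.5: (86.75 − 10Q) − (36.7 + 0.15Q) = 20.5 → Q' = 2.9113.
ΔQ = 4.931 − 2.9113 = 2.0197; the wedge equals the tax, 20.5.
Deadweight loss = ½ × 2.0197 × 20.5 = 20.70.

20.70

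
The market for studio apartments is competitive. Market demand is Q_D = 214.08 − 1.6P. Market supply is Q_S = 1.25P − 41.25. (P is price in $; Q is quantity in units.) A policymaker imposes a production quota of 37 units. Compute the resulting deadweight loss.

In inverse form: demand P = 133.8 − 0.625Q, supply P = 33 + 0.8Q.
Competitive equilibrium: 133.8 − 0.625Q = 33 + 0.8Q → Q* = 70.7368, P* = 89.5895.
At Q = 37: demand price = 133.8 − 0.625·37 = 110.675; supply price = 33 + 0.8·37 = 62.6.
ΔQ = 70.7368 − 37 = 33.7368; wedge = 110.675 − 62.6 = 48.075.
DWL = ½ × 33.7368 × 48.075 = $810.95.

$810.95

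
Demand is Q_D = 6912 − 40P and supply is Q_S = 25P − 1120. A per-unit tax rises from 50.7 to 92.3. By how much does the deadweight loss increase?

45760

In inverse form: demand P = 172.8 − 0.025Q, supply P = 44.8 + 0.04Q.
Competitive equilibrium: 172.8 − 0.025Q = 44.8 + 0.04Q → Q* = 1969.2308, P* = 123.5692.
For a per-unit tax t: ΔQ = t/0.065, so DWL = ½·t·(t/0.065) = t²/0.13.
At t = 50.7: DWL = 19773. At t = 92.3: DWL = 65533.
Increase = 65533 − 19773 = 45760.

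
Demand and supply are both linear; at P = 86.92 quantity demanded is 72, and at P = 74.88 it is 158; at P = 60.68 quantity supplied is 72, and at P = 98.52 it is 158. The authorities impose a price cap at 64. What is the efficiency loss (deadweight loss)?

Demand slope = (74.88 − 86.92)/(158 − 72) = −0.14, so P = 97 − 0.14Q.
Supply slope = (98.52 − 60.68)/(158 − 72) = 0.44, so P = 29 + 0.44Q.
Competitive equilibrium: 97 − 0.14Q = 29 + 0.44Q → Q* = 117.2414, P* = 80.5862.
At the ceiling P = 64, quantity supplied = (64 − 29)/0.44 = 79.5455.
Willingness to pay at Q' = 79.5455: 97 − 0.14·79.5455 = 85.8636.
ΔQ = 117.2414 − 79.5455 = 37.6959; wedge = 85.8636 − 64 = 21.8636.
Deadweight loss = ½ × 37.6959 × 21.8636 = 412.08.

412.08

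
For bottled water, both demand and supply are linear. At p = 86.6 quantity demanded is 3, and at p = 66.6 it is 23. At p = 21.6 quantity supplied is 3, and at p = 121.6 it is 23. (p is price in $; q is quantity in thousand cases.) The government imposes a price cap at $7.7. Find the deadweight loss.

$555.97 thousand

Demand slope = (66.6 − 86.6)/(23 − 3) = −1, so p = 89.6 − q.
Supply slope = (121.6 − 21.6)/(23 − 3) = 5, so p = 6.6 + 5q.
Competitive equilibrium: 89.6 − q = 6.6 + 5q → q* = 13.8333, p* = 75.7667.
At the ceiling p = 7.7, quantity supplied = (7.7 − 6.6)/5 = 0.22.
Willingness to pay at q' = 0.22: 89.6 − 1·0.22 = 89.38.
Δq = 13.8333 − 0.22 = 13.6133; wedge = 89.38 − 7.7 = 81.68.
The triangle = ½ × 13.6133 × 81.68 = $555.97 thousand.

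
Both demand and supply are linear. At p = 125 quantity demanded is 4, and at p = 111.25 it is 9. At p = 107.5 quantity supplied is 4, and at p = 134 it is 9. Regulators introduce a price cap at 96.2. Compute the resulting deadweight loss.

74.63

Demand slope = (111.25 − 125)/(9 − 4) = −2.75, so p = 136 − 2.75q.
Supply slope = (134 − 107.5)/(9 − 4) = 5.3, so p = 86.3 + 5.3q.
Competitive equilibrium: 136 − 2.75q = 86.3 + 5.3q → q* = 6.1739, p* = 119.0217.
At the ceiling p = 96.2, quantity supplied = (96.2 − 86.3)/5.3 = 1.8679.
Willingness to pay at q' = 1.8679: 136 − 2.75·1.8679 = 130.8633.
Δq = 6.1739 − 1.8679 = 4.306; wedge = 130.8633 − 96.2 = 34.6633.
The triangle = ½ × 4.306 × 34.6633 = 74.63.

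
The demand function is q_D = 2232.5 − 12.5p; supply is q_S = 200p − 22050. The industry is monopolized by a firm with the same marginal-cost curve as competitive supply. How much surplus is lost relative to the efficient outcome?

In inverse form: demand p = 178.6 − 0.08q, supply p = 110.25 + 0.005q.
Competitive equilibrium: 178.6 − 0.08q = 110.25 + 0.005q → q* = 804.117647, p* = 114.270588.
Marginal revenue: MR = 178.6 − 0.16q. Set MR = MC: 178.6 − 0.16q = 110.25 + 0.005q → q_m = 414.242424.
Price p_m = 178.6 − 0.08·414.242424 = 145.460606; MC(q_m) = 110.25 + 0.005·414.242424 = 112.321212.
Competitive q* = 804.117647, so Δq = 389.875223; wedge = 145.460606 − 112.321212 = 33.139394.
DWL = ½ × 389.875223 × 33.139394 = 6460.11.

6460.11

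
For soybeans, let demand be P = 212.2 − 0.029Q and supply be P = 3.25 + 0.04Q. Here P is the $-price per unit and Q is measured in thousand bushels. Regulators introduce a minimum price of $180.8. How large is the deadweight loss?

Competitive equilibrium: 212.2 − 0.029Q = 3.25 + 0.04Q → Q* = 3028.26087, P* = 124.38043.
At the floor P = 180.8, quantity demanded = (212.2 − 180.8)/0.029 = 1082.75862.
Sellers' marginal cost at Q' = 1082.75862: 3.25 + 0.04·1082.75862 = 46.56034.
ΔQ = 3028.26087 − 1082.75862 = 1945.50225; wedge = 180.8 − 46.56034 = 134.23966.
The triangle = ½ × 1945.50225 × 134.23966 = $130581.78 thousand.

$130581.78 thousand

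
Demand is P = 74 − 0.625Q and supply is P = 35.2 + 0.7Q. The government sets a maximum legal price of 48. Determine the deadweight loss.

80.12

Competitive equilibrium: 74 − 0.625Q = 35.2 + 0.7Q → Q* = 29.283, P* = 55.6981.
At the ceiling P = 48, quantity supplied = (48 − 35.2)/0.7 = 18.2857.
Willingness to pay at Q' = 18.2857: 74 − 0.625·18.2857 = 62.5714.
ΔQ = 29.283 − 18.2857 = 10.9973; wedge = 62.5714 − 48 = 14.5714.
The triangle = ½ × 10.9973 × 14.5714 = 80.12.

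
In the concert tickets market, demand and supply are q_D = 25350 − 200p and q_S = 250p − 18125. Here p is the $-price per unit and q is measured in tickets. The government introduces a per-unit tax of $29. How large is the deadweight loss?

$46722.22

In inverse form: demand p = 126.75 − 0.005q, supply p = 72.5 + 0.004q.
Competitive equilibrium: 126.75 − 0.005q = 72.5 + 0.004q → q* = 6027.7778, p* = 96.6111.
With the tax, the buyer price exceeds the seller price by 29: (126.75 − 0.005q) − (72.5 + 0.004q) = 29 → q' = 2805.5556.
Δq = 6027.7778 − 2805.5556 = 3222.2222; the wedge equals the tax, 29.
The triangle = ½ × 3222.2222 × 29 = $46722.22.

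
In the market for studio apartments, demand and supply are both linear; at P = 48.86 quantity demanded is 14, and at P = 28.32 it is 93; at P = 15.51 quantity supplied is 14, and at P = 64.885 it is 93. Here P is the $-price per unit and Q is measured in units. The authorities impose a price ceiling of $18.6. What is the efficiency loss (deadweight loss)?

Demand slope = (28.32 − 48.86)/(93 − 14) = −0.26, so P = 52.5 − 0.26Q.
Supply slope = (64.885 − 15.51)/(93 − 14) = 0.625, so P = 6.76 + 0.625Q.
Competitive equilibrium: 52.5 − 0.26Q = 6.76 + 0.625Q → Q* = 51.6836, P* = 39.0623.
At the ceiling P = 18.6, quantity supplied = (18.6 − 6.76)/0.625 = 18.944.
Willingness to pay at Q' = 18.944: 52.5 − 0.26·18.944 = 47.5746.
ΔQ = 51.6836 − 18.944 = 32.7396; wedge = 47.5746 − 18.6 = 28.9746.
The triangle = ½ × 32.7396 × 28.9746 = $474.31.

$474.31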